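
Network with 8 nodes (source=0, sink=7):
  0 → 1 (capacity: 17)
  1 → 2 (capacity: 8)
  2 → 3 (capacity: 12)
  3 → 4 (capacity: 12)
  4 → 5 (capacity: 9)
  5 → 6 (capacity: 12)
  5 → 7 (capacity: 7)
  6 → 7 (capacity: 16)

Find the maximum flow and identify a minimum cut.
Max flow = 8, Min cut edges: (1,2)

Maximum flow: 8
Minimum cut: (1,2)
Partition: S = [0, 1], T = [2, 3, 4, 5, 6, 7]

Max-flow min-cut theorem verified: both equal 8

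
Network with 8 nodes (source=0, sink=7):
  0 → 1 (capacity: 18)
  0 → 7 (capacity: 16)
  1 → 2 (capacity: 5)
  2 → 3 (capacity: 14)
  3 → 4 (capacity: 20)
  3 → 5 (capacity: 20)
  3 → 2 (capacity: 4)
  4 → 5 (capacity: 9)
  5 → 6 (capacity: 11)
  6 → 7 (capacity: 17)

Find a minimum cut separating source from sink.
Min cut value = 21, edges: (0,7), (1,2)

Min cut value: 21
Partition: S = [0, 1], T = [2, 3, 4, 5, 6, 7]
Cut edges: (0,7), (1,2)

By max-flow min-cut theorem, max flow = min cut = 21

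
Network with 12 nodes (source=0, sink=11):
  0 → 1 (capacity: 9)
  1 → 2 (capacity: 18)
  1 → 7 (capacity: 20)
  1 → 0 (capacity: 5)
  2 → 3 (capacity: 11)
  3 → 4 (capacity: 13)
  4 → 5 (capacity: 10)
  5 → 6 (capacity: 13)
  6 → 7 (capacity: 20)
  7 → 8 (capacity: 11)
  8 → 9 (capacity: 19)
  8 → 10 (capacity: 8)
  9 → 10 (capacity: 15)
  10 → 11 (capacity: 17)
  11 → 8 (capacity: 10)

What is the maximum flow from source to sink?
Maximum flow = 9

Max flow: 9

Flow assignment:
  0 → 1: 9/9
  1 → 7: 9/20
  7 → 8: 9/11
  8 → 9: 1/19
  8 → 10: 8/8
  9 → 10: 1/15
  10 → 11: 9/17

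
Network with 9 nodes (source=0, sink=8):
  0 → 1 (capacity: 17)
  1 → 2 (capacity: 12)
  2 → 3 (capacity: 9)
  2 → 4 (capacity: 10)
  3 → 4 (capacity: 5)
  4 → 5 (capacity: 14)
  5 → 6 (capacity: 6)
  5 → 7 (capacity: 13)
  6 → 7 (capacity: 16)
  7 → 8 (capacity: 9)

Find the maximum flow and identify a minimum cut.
Max flow = 9, Min cut edges: (7,8)

Maximum flow: 9
Minimum cut: (7,8)
Partition: S = [0, 1, 2, 3, 4, 5, 6, 7], T = [8]

Max-flow min-cut theorem verified: both equal 9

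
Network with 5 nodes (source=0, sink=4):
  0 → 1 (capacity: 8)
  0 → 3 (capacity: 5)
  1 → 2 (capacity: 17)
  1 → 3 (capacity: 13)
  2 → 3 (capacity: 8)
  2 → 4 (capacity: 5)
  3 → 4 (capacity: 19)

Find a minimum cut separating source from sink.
Min cut value = 13, edges: (0,1), (0,3)

Min cut value: 13
Partition: S = [0], T = [1, 2, 3, 4]
Cut edges: (0,1), (0,3)

By max-flow min-cut theorem, max flow = min cut = 13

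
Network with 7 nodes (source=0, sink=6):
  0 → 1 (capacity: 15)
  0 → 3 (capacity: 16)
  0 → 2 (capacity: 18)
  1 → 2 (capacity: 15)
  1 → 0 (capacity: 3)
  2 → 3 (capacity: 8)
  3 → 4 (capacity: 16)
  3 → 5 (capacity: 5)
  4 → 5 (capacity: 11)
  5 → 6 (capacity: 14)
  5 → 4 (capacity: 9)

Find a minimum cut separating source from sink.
Min cut value = 14, edges: (5,6)

Min cut value: 14
Partition: S = [0, 1, 2, 3, 4, 5], T = [6]
Cut edges: (5,6)

By max-flow min-cut theorem, max flow = min cut = 14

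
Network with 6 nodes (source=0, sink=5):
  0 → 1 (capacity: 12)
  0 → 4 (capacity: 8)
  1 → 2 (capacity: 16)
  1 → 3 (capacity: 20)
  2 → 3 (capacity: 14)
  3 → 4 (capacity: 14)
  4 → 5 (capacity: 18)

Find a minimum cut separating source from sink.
Min cut value = 18, edges: (4,5)

Min cut value: 18
Partition: S = [0, 1, 2, 3, 4], T = [5]
Cut edges: (4,5)

By max-flow min-cut theorem, max flow = min cut = 18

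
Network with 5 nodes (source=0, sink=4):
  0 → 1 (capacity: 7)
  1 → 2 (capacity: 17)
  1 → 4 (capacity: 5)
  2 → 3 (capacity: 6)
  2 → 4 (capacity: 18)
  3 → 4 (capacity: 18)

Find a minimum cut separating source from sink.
Min cut value = 7, edges: (0,1)

Min cut value: 7
Partition: S = [0], T = [1, 2, 3, 4]
Cut edges: (0,1)

By max-flow min-cut theorem, max flow = min cut = 7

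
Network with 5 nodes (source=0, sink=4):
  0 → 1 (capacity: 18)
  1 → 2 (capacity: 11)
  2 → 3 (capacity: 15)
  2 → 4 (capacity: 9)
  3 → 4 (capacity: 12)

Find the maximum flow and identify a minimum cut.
Max flow = 11, Min cut edges: (1,2)

Maximum flow: 11
Minimum cut: (1,2)
Partition: S = [0, 1], T = [2, 3, 4]

Max-flow min-cut theorem verified: both equal 11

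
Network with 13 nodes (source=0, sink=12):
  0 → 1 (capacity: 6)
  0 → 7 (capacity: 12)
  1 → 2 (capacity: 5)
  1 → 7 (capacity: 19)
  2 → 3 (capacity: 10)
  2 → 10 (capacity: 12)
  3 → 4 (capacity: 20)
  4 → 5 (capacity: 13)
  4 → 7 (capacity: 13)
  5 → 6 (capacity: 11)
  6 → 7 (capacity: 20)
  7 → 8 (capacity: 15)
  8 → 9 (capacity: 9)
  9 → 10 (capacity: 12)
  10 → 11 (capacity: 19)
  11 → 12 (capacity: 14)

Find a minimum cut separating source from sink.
Min cut value = 14, edges: (11,12)

Min cut value: 14
Partition: S = [0, 1, 2, 3, 4, 5, 6, 7, 8, 9, 10, 11], T = [12]
Cut edges: (11,12)

By max-flow min-cut theorem, max flow = min cut = 14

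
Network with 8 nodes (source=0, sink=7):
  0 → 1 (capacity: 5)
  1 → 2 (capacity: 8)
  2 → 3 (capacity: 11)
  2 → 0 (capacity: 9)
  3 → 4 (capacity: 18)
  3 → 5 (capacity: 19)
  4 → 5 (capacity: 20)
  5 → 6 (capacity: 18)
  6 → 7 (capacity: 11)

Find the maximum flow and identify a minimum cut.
Max flow = 5, Min cut edges: (0,1)

Maximum flow: 5
Minimum cut: (0,1)
Partition: S = [0], T = [1, 2, 3, 4, 5, 6, 7]

Max-flow min-cut theorem verified: both equal 5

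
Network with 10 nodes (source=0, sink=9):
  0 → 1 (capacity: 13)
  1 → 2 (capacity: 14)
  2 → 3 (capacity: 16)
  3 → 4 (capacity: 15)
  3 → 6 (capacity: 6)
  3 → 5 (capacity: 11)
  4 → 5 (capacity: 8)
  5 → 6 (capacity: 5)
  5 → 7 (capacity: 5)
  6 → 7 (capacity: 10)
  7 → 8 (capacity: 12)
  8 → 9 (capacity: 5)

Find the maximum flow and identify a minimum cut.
Max flow = 5, Min cut edges: (8,9)

Maximum flow: 5
Minimum cut: (8,9)
Partition: S = [0, 1, 2, 3, 4, 5, 6, 7, 8], T = [9]

Max-flow min-cut theorem verified: both equal 5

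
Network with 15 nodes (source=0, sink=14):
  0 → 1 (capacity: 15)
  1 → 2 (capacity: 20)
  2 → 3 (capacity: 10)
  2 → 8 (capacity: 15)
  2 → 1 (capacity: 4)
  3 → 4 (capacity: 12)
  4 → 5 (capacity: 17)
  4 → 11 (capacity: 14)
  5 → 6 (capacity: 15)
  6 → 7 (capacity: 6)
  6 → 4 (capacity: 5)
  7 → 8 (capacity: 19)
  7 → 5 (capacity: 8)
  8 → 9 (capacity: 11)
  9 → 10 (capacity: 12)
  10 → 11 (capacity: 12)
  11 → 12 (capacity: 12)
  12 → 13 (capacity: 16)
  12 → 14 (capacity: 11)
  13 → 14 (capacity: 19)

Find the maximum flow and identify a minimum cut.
Max flow = 12, Min cut edges: (11,12)

Maximum flow: 12
Minimum cut: (11,12)
Partition: S = [0, 1, 2, 3, 4, 5, 6, 7, 8, 9, 10, 11], T = [12, 13, 14]

Max-flow min-cut theorem verified: both equal 12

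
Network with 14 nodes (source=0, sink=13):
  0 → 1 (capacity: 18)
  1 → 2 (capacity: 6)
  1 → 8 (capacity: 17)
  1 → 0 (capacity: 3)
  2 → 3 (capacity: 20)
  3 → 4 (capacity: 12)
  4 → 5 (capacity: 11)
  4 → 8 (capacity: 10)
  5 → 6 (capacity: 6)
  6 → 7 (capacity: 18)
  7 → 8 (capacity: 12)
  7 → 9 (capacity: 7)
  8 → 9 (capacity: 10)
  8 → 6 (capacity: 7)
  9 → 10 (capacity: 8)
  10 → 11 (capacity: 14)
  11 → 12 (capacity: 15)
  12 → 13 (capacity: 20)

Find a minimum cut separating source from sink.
Min cut value = 8, edges: (9,10)

Min cut value: 8
Partition: S = [0, 1, 2, 3, 4, 5, 6, 7, 8, 9], T = [10, 11, 12, 13]
Cut edges: (9,10)

By max-flow min-cut theorem, max flow = min cut = 8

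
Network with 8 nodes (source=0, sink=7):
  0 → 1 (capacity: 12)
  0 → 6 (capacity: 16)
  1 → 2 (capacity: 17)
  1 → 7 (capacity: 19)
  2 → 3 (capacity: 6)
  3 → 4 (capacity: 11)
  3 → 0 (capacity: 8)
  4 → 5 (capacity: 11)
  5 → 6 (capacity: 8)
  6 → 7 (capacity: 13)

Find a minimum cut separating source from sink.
Min cut value = 25, edges: (0,1), (6,7)

Min cut value: 25
Partition: S = [0, 2, 3, 4, 5, 6], T = [1, 7]
Cut edges: (0,1), (6,7)

By max-flow min-cut theorem, max flow = min cut = 25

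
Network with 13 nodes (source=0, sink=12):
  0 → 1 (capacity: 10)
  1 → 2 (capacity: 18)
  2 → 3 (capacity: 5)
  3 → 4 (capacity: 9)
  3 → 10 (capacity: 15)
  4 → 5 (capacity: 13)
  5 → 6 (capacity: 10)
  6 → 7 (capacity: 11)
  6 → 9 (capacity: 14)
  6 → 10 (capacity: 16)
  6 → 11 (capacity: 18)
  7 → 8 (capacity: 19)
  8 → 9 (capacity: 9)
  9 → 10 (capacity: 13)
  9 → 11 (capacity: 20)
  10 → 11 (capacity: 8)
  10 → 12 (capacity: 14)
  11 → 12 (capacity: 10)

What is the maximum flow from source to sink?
Maximum flow = 5

Max flow: 5

Flow assignment:
  0 → 1: 5/10
  1 → 2: 5/18
  2 → 3: 5/5
  3 → 10: 5/15
  10 → 12: 5/14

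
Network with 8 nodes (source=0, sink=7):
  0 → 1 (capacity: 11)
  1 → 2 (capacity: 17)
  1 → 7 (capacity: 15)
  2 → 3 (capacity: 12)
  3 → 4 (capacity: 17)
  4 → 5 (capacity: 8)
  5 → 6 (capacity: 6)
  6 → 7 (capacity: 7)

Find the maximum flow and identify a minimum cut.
Max flow = 11, Min cut edges: (0,1)

Maximum flow: 11
Minimum cut: (0,1)
Partition: S = [0], T = [1, 2, 3, 4, 5, 6, 7]

Max-flow min-cut theorem verified: both equal 11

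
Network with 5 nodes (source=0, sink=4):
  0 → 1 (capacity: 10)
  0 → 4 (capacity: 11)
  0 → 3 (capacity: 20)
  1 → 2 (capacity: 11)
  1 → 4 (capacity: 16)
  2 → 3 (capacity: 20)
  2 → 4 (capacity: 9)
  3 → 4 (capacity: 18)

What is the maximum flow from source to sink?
Maximum flow = 39

Max flow: 39

Flow assignment:
  0 → 1: 10/10
  0 → 4: 11/11
  0 → 3: 18/20
  1 → 4: 10/16
  3 → 4: 18/18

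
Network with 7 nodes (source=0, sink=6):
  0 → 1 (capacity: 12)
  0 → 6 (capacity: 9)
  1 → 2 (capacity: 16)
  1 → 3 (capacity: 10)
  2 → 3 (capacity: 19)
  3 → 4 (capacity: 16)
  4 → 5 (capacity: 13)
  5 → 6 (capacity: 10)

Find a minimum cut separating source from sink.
Min cut value = 19, edges: (0,6), (5,6)

Min cut value: 19
Partition: S = [0, 1, 2, 3, 4, 5], T = [6]
Cut edges: (0,6), (5,6)

By max-flow min-cut theorem, max flow = min cut = 19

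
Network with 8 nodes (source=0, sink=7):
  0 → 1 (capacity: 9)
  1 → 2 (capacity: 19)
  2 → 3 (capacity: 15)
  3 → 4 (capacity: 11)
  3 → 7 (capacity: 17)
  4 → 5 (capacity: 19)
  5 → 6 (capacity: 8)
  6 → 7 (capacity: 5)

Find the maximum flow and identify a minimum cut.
Max flow = 9, Min cut edges: (0,1)

Maximum flow: 9
Minimum cut: (0,1)
Partition: S = [0], T = [1, 2, 3, 4, 5, 6, 7]

Max-flow min-cut theorem verified: both equal 9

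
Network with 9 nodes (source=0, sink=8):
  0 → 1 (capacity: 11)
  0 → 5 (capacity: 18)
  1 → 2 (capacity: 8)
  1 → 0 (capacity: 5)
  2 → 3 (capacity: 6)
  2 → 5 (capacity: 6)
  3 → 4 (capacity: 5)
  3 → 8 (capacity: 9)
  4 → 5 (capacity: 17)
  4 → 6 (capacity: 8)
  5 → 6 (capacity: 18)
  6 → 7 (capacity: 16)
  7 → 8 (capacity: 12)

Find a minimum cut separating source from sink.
Min cut value = 18, edges: (2,3), (7,8)

Min cut value: 18
Partition: S = [0, 1, 2, 4, 5, 6, 7], T = [3, 8]
Cut edges: (2,3), (7,8)

By max-flow min-cut theorem, max flow = min cut = 18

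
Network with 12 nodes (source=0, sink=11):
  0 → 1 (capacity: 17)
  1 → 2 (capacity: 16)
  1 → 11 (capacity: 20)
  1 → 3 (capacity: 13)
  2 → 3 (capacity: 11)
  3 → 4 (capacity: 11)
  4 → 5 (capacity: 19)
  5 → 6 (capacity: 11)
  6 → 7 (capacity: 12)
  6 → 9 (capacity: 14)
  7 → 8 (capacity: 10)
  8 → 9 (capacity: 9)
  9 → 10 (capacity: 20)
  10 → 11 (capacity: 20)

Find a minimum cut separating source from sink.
Min cut value = 17, edges: (0,1)

Min cut value: 17
Partition: S = [0], T = [1, 2, 3, 4, 5, 6, 7, 8, 9, 10, 11]
Cut edges: (0,1)

By max-flow min-cut theorem, max flow = min cut = 17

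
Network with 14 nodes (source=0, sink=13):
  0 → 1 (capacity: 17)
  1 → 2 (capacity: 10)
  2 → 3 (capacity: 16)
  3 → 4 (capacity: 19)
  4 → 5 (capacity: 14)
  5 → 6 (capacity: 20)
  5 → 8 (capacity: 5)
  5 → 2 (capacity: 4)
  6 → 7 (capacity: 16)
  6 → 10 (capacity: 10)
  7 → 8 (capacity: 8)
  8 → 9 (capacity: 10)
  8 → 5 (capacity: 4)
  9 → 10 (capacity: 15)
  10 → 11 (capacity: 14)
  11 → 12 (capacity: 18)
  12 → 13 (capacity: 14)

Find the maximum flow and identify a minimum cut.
Max flow = 10, Min cut edges: (1,2)

Maximum flow: 10
Minimum cut: (1,2)
Partition: S = [0, 1], T = [2, 3, 4, 5, 6, 7, 8, 9, 10, 11, 12, 13]

Max-flow min-cut theorem verified: both equal 10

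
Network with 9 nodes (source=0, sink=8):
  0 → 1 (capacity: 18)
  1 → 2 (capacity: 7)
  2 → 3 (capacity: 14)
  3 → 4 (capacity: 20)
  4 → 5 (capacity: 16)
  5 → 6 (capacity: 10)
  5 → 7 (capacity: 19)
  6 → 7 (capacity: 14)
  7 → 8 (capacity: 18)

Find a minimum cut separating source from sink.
Min cut value = 7, edges: (1,2)

Min cut value: 7
Partition: S = [0, 1], T = [2, 3, 4, 5, 6, 7, 8]
Cut edges: (1,2)

By max-flow min-cut theorem, max flow = min cut = 7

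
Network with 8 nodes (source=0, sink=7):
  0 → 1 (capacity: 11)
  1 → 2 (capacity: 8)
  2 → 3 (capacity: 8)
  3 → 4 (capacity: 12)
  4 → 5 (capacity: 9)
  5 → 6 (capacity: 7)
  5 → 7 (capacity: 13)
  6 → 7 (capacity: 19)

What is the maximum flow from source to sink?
Maximum flow = 8

Max flow: 8

Flow assignment:
  0 → 1: 8/11
  1 → 2: 8/8
  2 → 3: 8/8
  3 → 4: 8/12
  4 → 5: 8/9
  5 → 7: 8/13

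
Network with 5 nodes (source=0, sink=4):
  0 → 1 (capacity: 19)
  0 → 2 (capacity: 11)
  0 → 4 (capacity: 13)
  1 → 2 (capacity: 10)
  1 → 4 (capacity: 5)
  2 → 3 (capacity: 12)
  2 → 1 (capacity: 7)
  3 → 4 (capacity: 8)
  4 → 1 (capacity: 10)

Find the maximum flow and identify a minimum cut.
Max flow = 26, Min cut edges: (0,4), (1,4), (3,4)

Maximum flow: 26
Minimum cut: (0,4), (1,4), (3,4)
Partition: S = [0, 1, 2, 3], T = [4]

Max-flow min-cut theorem verified: both equal 26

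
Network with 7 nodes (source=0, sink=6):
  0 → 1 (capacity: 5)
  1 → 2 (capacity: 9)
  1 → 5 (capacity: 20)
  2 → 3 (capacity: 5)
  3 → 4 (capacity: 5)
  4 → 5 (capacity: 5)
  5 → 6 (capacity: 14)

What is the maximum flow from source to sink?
Maximum flow = 5

Max flow: 5

Flow assignment:
  0 → 1: 5/5
  1 → 5: 5/20
  5 → 6: 5/14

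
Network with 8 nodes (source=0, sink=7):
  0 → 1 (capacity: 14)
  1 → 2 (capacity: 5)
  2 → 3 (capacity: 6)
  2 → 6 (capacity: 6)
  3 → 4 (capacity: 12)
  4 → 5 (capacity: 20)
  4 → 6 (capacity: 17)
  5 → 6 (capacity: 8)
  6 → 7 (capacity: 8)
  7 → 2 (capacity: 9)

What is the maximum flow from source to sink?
Maximum flow = 5

Max flow: 5

Flow assignment:
  0 → 1: 5/14
  1 → 2: 5/5
  2 → 6: 5/6
  6 → 7: 5/8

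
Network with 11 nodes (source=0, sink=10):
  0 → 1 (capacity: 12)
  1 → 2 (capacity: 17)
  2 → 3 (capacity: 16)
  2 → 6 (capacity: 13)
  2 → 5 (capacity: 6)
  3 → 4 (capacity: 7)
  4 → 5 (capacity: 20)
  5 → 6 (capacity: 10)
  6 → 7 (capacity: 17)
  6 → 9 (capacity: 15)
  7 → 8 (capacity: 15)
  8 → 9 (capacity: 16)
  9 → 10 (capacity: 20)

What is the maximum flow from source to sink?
Maximum flow = 12

Max flow: 12

Flow assignment:
  0 → 1: 12/12
  1 → 2: 12/17
  2 → 6: 12/13
  6 → 9: 12/15
  9 → 10: 12/20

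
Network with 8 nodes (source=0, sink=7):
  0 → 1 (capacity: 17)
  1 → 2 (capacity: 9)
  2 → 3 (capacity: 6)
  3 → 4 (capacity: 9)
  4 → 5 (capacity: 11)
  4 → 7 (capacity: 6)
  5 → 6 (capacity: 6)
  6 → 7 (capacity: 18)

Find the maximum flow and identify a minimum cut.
Max flow = 6, Min cut edges: (2,3)

Maximum flow: 6
Minimum cut: (2,3)
Partition: S = [0, 1, 2], T = [3, 4, 5, 6, 7]

Max-flow min-cut theorem verified: both equal 6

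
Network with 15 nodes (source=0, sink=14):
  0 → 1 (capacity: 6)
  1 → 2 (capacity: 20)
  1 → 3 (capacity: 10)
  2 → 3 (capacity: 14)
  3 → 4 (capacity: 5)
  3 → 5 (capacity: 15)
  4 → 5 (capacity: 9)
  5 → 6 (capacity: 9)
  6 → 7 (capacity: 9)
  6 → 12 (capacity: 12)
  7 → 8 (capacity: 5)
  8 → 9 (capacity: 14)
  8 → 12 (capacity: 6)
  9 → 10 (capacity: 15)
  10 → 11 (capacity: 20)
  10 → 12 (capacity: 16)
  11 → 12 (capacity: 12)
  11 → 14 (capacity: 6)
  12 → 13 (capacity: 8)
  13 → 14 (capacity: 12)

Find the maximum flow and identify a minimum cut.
Max flow = 6, Min cut edges: (0,1)

Maximum flow: 6
Minimum cut: (0,1)
Partition: S = [0], T = [1, 2, 3, 4, 5, 6, 7, 8, 9, 10, 11, 12, 13, 14]

Max-flow min-cut theorem verified: both equal 6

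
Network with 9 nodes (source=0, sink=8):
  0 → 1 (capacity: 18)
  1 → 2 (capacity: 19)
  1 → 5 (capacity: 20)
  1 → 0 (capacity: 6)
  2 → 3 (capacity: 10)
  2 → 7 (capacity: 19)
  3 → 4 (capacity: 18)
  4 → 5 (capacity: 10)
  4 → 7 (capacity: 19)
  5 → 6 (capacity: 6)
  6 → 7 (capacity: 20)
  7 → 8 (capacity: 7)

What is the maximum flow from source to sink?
Maximum flow = 7

Max flow: 7

Flow assignment:
  0 → 1: 7/18
  1 → 2: 7/19
  2 → 7: 7/19
  7 → 8: 7/7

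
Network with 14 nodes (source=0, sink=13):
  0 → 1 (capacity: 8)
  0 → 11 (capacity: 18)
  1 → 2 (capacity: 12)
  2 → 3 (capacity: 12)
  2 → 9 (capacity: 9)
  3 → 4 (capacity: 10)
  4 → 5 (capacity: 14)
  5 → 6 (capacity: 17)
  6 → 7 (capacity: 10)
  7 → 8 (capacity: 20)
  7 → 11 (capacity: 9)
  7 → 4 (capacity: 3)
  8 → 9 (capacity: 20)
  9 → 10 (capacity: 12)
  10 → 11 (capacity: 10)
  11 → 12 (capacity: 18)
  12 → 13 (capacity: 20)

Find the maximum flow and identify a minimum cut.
Max flow = 18, Min cut edges: (11,12)

Maximum flow: 18
Minimum cut: (11,12)
Partition: S = [0, 1, 2, 3, 4, 5, 6, 7, 8, 9, 10, 11], T = [12, 13]

Max-flow min-cut theorem verified: both equal 18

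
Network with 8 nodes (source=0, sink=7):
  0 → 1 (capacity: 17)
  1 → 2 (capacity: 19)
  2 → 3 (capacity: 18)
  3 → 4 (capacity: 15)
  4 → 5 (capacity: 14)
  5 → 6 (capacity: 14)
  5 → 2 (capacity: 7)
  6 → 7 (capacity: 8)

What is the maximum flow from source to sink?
Maximum flow = 8

Max flow: 8

Flow assignment:
  0 → 1: 8/17
  1 → 2: 8/19
  2 → 3: 14/18
  3 → 4: 14/15
  4 → 5: 14/14
  5 → 6: 8/14
  5 → 2: 6/7
  6 → 7: 8/8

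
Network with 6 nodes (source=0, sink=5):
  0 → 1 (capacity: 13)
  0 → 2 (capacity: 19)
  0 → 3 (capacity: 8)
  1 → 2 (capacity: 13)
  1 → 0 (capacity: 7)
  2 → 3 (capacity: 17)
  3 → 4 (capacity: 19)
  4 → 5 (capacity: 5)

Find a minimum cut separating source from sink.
Min cut value = 5, edges: (4,5)

Min cut value: 5
Partition: S = [0, 1, 2, 3, 4], T = [5]
Cut edges: (4,5)

By max-flow min-cut theorem, max flow = min cut = 5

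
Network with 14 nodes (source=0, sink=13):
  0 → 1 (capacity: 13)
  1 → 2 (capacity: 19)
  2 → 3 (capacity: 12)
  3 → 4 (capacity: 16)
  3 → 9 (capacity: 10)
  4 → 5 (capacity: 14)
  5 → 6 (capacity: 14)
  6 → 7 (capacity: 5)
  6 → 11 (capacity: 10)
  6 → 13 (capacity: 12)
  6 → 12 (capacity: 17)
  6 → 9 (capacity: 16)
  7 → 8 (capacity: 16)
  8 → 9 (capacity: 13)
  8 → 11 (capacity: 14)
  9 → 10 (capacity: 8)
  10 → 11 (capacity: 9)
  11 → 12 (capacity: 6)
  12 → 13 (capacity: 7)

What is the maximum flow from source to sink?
Maximum flow = 12

Max flow: 12

Flow assignment:
  0 → 1: 12/13
  1 → 2: 12/19
  2 → 3: 12/12
  3 → 4: 12/16
  4 → 5: 12/14
  5 → 6: 12/14
  6 → 13: 12/12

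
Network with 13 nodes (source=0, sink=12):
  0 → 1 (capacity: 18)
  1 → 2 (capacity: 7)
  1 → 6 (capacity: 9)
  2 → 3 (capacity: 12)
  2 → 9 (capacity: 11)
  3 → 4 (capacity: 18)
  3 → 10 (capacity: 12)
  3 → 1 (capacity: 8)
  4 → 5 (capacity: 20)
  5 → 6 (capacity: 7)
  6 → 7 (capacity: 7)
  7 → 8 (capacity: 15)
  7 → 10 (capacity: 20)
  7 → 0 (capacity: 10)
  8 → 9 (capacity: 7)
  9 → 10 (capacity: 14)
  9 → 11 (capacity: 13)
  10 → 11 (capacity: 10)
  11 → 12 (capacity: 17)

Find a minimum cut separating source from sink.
Min cut value = 14, edges: (1,2), (6,7)

Min cut value: 14
Partition: S = [0, 1, 4, 5, 6], T = [2, 3, 7, 8, 9, 10, 11, 12]
Cut edges: (1,2), (6,7)

By max-flow min-cut theorem, max flow = min cut = 14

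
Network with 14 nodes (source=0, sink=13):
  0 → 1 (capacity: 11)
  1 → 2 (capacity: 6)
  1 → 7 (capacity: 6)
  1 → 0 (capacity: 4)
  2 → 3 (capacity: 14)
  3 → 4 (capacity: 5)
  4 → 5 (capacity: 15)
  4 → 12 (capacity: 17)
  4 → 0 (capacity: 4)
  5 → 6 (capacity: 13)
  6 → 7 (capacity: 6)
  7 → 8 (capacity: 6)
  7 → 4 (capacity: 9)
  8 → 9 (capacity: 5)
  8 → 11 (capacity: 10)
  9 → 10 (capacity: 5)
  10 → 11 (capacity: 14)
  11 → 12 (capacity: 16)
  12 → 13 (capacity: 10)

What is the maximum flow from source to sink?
Maximum flow = 10

Max flow: 10

Flow assignment:
  0 → 1: 11/11
  1 → 2: 5/6
  1 → 7: 6/6
  2 → 3: 5/14
  3 → 4: 5/5
  4 → 12: 10/17
  4 → 0: 1/4
  7 → 4: 6/9
  12 → 13: 10/10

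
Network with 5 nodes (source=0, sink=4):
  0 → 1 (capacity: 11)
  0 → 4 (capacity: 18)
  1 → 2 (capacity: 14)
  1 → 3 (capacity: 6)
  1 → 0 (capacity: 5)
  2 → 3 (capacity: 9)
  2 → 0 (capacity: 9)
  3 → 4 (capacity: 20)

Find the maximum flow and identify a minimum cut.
Max flow = 29, Min cut edges: (0,1), (0,4)

Maximum flow: 29
Minimum cut: (0,1), (0,4)
Partition: S = [0], T = [1, 2, 3, 4]

Max-flow min-cut theorem verified: both equal 29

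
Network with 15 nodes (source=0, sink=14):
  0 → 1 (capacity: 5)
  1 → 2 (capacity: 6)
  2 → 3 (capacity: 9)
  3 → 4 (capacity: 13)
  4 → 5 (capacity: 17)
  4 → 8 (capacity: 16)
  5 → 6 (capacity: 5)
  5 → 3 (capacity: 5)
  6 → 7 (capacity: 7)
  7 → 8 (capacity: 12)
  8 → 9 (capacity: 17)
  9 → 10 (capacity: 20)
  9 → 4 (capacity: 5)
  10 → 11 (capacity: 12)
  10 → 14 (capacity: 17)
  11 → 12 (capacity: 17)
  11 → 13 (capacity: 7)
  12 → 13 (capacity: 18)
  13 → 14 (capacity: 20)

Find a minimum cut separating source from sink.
Min cut value = 5, edges: (0,1)

Min cut value: 5
Partition: S = [0], T = [1, 2, 3, 4, 5, 6, 7, 8, 9, 10, 11, 12, 13, 14]
Cut edges: (0,1)

By max-flow min-cut theorem, max flow = min cut = 5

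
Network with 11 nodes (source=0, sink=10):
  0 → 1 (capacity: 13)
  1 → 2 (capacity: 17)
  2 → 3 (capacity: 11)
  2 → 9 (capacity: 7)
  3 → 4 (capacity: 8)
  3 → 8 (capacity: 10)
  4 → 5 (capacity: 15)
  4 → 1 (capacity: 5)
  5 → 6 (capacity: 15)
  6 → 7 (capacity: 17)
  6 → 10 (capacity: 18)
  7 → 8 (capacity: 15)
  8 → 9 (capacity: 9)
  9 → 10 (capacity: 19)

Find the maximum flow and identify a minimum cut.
Max flow = 13, Min cut edges: (0,1)

Maximum flow: 13
Minimum cut: (0,1)
Partition: S = [0], T = [1, 2, 3, 4, 5, 6, 7, 8, 9, 10]

Max-flow min-cut theorem verified: both equal 13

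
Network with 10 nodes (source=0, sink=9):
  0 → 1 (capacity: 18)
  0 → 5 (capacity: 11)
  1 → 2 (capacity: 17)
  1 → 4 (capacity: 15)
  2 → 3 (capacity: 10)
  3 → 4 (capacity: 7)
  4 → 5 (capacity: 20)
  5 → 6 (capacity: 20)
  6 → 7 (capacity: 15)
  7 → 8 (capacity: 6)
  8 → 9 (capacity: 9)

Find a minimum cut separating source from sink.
Min cut value = 6, edges: (7,8)

Min cut value: 6
Partition: S = [0, 1, 2, 3, 4, 5, 6, 7], T = [8, 9]
Cut edges: (7,8)

By max-flow min-cut theorem, max flow = min cut = 6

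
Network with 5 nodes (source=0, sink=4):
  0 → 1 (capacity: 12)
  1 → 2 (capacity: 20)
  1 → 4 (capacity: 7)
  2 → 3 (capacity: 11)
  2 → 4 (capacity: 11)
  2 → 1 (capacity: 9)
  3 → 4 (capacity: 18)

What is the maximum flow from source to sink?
Maximum flow = 12

Max flow: 12

Flow assignment:
  0 → 1: 12/12
  1 → 2: 5/20
  1 → 4: 7/7
  2 → 4: 5/11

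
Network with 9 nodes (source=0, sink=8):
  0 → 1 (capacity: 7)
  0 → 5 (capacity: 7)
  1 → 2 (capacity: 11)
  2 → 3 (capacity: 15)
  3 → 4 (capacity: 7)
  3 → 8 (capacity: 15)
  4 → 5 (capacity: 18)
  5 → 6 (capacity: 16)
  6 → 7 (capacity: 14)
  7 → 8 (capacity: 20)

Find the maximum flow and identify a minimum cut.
Max flow = 14, Min cut edges: (0,1), (0,5)

Maximum flow: 14
Minimum cut: (0,1), (0,5)
Partition: S = [0], T = [1, 2, 3, 4, 5, 6, 7, 8]

Max-flow min-cut theorem verified: both equal 14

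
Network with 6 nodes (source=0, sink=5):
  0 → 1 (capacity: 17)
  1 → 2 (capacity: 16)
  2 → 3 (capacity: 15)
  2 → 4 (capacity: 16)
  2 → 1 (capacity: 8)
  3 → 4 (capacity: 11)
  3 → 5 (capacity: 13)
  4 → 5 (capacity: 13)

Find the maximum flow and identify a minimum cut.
Max flow = 16, Min cut edges: (1,2)

Maximum flow: 16
Minimum cut: (1,2)
Partition: S = [0, 1], T = [2, 3, 4, 5]

Max-flow min-cut theorem verified: both equal 16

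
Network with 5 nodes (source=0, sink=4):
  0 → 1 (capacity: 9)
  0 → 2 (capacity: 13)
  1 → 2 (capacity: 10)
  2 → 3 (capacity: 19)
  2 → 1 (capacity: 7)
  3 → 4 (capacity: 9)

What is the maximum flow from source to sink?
Maximum flow = 9

Max flow: 9

Flow assignment:
  0 → 1: 9/9
  1 → 2: 9/10
  2 → 3: 9/19
  3 → 4: 9/9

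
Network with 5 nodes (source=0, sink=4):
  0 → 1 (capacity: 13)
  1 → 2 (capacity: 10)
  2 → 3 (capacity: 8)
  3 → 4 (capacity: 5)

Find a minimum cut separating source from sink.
Min cut value = 5, edges: (3,4)

Min cut value: 5
Partition: S = [0, 1, 2, 3], T = [4]
Cut edges: (3,4)

By max-flow min-cut theorem, max flow = min cut = 5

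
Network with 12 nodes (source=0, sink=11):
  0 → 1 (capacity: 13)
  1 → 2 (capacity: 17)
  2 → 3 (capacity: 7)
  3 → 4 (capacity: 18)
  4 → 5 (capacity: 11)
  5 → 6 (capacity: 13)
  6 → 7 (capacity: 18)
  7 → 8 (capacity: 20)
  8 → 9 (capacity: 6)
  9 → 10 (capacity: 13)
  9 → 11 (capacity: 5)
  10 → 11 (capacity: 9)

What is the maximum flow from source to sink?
Maximum flow = 6

Max flow: 6

Flow assignment:
  0 → 1: 6/13
  1 → 2: 6/17
  2 → 3: 6/7
  3 → 4: 6/18
  4 → 5: 6/11
  5 → 6: 6/13
  6 → 7: 6/18
  7 → 8: 6/20
  8 → 9: 6/6
  9 → 10: 1/13
  9 → 11: 5/5
  10 → 11: 1/9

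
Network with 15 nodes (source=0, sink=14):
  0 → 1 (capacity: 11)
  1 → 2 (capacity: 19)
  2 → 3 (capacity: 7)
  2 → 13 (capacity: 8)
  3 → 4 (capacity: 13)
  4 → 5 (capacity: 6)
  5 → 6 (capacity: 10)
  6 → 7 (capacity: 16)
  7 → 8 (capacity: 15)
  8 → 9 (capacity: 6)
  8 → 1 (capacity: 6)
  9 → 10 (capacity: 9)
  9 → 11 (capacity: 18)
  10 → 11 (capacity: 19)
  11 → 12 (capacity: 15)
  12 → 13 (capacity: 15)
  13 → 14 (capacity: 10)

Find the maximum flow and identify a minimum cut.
Max flow = 10, Min cut edges: (13,14)

Maximum flow: 10
Minimum cut: (13,14)
Partition: S = [0, 1, 2, 3, 4, 5, 6, 7, 8, 9, 10, 11, 12, 13], T = [14]

Max-flow min-cut theorem verified: both equal 10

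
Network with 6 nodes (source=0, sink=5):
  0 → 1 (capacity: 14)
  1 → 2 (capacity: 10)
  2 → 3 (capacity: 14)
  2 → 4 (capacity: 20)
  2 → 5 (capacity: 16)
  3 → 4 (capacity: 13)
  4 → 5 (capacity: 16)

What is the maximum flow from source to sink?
Maximum flow = 10

Max flow: 10

Flow assignment:
  0 → 1: 10/14
  1 → 2: 10/10
  2 → 5: 10/16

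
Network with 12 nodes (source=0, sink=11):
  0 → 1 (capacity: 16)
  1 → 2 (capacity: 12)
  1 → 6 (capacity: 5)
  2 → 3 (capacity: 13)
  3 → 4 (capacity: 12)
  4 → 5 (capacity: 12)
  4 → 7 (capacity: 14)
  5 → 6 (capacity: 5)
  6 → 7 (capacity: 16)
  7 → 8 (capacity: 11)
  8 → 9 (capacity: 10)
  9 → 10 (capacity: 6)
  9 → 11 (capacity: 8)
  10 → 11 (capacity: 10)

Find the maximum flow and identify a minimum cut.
Max flow = 10, Min cut edges: (8,9)

Maximum flow: 10
Minimum cut: (8,9)
Partition: S = [0, 1, 2, 3, 4, 5, 6, 7, 8], T = [9, 10, 11]

Max-flow min-cut theorem verified: both equal 10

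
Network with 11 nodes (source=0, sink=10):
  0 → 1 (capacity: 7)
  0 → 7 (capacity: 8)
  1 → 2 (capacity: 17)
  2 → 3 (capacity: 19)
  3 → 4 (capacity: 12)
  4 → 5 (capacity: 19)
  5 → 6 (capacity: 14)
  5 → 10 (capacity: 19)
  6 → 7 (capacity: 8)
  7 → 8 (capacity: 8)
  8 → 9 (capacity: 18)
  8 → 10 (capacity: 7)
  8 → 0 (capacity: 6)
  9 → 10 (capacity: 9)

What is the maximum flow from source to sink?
Maximum flow = 15

Max flow: 15

Flow assignment:
  0 → 1: 7/7
  0 → 7: 8/8
  1 → 2: 7/17
  2 → 3: 7/19
  3 → 4: 7/12
  4 → 5: 7/19
  5 → 10: 7/19
  7 → 8: 8/8
  8 → 9: 1/18
  8 → 10: 7/7
  9 → 10: 1/9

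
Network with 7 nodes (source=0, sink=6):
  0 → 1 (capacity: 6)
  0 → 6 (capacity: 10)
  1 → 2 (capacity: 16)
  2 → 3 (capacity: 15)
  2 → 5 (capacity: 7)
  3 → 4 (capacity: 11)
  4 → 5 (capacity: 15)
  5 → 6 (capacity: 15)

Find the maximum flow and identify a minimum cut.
Max flow = 16, Min cut edges: (0,1), (0,6)

Maximum flow: 16
Minimum cut: (0,1), (0,6)
Partition: S = [0], T = [1, 2, 3, 4, 5, 6]

Max-flow min-cut theorem verified: both equal 16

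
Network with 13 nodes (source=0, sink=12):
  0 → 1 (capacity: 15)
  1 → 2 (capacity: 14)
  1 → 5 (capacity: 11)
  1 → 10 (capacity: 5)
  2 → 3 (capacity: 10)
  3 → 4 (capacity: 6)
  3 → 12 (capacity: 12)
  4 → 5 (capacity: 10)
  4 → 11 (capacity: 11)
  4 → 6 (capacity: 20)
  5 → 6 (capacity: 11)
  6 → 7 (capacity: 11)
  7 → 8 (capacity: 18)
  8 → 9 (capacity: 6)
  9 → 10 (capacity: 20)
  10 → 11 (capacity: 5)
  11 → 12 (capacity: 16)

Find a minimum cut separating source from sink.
Min cut value = 15, edges: (2,3), (10,11)

Min cut value: 15
Partition: S = [0, 1, 2, 5, 6, 7, 8, 9, 10], T = [3, 4, 11, 12]
Cut edges: (2,3), (10,11)

By max-flow min-cut theorem, max flow = min cut = 15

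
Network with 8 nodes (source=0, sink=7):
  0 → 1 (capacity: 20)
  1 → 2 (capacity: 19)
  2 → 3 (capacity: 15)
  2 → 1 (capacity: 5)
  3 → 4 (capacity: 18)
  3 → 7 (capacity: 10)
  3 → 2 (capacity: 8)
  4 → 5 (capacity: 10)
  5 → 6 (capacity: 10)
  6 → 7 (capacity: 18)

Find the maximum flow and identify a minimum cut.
Max flow = 15, Min cut edges: (2,3)

Maximum flow: 15
Minimum cut: (2,3)
Partition: S = [0, 1, 2], T = [3, 4, 5, 6, 7]

Max-flow min-cut theorem verified: both equal 15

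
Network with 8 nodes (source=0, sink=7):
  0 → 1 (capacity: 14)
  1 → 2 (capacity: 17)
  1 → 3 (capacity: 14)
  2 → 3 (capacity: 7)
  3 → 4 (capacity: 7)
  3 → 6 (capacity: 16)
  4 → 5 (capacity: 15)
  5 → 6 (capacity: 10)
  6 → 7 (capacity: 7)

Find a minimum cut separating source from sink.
Min cut value = 7, edges: (6,7)

Min cut value: 7
Partition: S = [0, 1, 2, 3, 4, 5, 6], T = [7]
Cut edges: (6,7)

By max-flow min-cut theorem, max flow = min cut = 7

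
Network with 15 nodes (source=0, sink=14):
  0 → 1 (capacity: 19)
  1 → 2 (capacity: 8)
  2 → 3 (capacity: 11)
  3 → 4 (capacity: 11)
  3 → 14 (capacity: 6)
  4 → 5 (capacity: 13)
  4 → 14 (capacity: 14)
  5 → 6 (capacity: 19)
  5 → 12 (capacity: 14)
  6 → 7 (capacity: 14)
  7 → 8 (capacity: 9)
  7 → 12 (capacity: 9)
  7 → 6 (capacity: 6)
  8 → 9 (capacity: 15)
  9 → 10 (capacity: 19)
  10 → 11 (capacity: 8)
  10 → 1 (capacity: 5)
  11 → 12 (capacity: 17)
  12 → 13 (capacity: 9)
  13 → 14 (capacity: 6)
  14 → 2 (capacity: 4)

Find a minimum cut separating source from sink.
Min cut value = 8, edges: (1,2)

Min cut value: 8
Partition: S = [0, 1], T = [2, 3, 4, 5, 6, 7, 8, 9, 10, 11, 12, 13, 14]
Cut edges: (1,2)

By max-flow min-cut theorem, max flow = min cut = 8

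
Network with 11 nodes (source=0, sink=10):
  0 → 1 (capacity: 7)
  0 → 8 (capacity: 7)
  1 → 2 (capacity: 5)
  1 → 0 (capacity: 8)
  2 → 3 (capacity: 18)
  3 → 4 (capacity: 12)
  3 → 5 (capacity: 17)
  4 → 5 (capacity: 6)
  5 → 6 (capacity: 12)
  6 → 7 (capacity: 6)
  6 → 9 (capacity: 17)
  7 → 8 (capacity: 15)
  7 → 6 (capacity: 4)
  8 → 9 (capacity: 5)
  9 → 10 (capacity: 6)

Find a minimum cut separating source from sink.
Min cut value = 6, edges: (9,10)

Min cut value: 6
Partition: S = [0, 1, 2, 3, 4, 5, 6, 7, 8, 9], T = [10]
Cut edges: (9,10)

By max-flow min-cut theorem, max flow = min cut = 6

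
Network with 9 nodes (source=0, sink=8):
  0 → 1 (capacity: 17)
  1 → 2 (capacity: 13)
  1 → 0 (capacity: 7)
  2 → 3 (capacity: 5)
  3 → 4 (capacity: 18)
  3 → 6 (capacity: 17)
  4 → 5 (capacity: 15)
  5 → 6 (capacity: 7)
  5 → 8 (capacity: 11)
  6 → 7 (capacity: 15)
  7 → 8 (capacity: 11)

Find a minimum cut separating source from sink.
Min cut value = 5, edges: (2,3)

Min cut value: 5
Partition: S = [0, 1, 2], T = [3, 4, 5, 6, 7, 8]
Cut edges: (2,3)

By max-flow min-cut theorem, max flow = min cut = 5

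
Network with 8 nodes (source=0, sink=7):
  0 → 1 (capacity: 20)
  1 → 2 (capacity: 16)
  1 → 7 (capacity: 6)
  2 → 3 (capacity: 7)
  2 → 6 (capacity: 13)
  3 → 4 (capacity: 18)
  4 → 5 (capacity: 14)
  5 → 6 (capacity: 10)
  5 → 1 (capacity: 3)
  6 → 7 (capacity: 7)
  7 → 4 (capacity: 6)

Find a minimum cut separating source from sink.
Min cut value = 13, edges: (1,7), (6,7)

Min cut value: 13
Partition: S = [0, 1, 2, 3, 4, 5, 6], T = [7]
Cut edges: (1,7), (6,7)

By max-flow min-cut theorem, max flow = min cut = 13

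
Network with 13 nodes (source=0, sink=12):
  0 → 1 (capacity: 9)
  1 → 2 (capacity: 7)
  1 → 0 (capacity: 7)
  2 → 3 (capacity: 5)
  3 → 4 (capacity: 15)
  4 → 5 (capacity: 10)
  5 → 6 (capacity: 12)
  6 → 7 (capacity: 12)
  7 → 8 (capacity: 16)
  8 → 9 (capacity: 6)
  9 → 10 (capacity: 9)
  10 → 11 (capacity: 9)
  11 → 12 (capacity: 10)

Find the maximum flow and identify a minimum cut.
Max flow = 5, Min cut edges: (2,3)

Maximum flow: 5
Minimum cut: (2,3)
Partition: S = [0, 1, 2], T = [3, 4, 5, 6, 7, 8, 9, 10, 11, 12]

Max-flow min-cut theorem verified: both equal 5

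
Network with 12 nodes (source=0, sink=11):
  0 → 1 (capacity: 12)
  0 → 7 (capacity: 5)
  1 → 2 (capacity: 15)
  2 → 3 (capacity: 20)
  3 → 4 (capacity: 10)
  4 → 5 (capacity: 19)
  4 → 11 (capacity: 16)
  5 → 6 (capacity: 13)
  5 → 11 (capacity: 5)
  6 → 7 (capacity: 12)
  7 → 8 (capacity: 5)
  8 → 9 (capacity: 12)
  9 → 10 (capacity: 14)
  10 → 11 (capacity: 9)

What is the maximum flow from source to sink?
Maximum flow = 15

Max flow: 15

Flow assignment:
  0 → 1: 10/12
  0 → 7: 5/5
  1 → 2: 10/15
  2 → 3: 10/20
  3 → 4: 10/10
  4 → 11: 10/16
  7 → 8: 5/5
  8 → 9: 5/12
  9 → 10: 5/14
  10 → 11: 5/9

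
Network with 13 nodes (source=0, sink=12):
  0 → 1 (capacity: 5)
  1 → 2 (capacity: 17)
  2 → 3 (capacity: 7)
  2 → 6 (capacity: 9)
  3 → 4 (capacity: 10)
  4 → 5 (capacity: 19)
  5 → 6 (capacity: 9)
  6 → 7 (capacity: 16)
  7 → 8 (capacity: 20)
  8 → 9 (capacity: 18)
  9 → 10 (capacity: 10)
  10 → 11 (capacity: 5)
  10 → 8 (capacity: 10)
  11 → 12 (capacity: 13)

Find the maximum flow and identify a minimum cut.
Max flow = 5, Min cut edges: (10,11)

Maximum flow: 5
Minimum cut: (10,11)
Partition: S = [0, 1, 2, 3, 4, 5, 6, 7, 8, 9, 10], T = [11, 12]

Max-flow min-cut theorem verified: both equal 5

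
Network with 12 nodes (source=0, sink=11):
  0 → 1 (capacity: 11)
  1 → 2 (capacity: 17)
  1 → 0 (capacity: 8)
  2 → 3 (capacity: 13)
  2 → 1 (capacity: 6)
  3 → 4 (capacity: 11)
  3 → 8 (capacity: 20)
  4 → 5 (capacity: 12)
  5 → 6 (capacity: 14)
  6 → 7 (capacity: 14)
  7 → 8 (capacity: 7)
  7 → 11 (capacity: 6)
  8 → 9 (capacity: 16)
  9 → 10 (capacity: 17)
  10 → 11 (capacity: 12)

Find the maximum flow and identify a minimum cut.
Max flow = 11, Min cut edges: (0,1)

Maximum flow: 11
Minimum cut: (0,1)
Partition: S = [0], T = [1, 2, 3, 4, 5, 6, 7, 8, 9, 10, 11]

Max-flow min-cut theorem verified: both equal 11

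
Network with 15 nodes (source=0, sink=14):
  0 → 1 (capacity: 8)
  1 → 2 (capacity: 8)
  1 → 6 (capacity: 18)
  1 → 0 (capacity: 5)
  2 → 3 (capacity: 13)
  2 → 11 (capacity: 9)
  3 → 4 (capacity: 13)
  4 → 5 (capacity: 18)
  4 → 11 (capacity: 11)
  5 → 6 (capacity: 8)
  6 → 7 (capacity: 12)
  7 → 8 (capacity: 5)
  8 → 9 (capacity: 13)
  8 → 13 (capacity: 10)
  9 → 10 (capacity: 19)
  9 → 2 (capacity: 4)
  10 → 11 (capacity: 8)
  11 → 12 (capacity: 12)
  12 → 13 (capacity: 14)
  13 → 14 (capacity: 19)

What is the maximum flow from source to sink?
Maximum flow = 8

Max flow: 8

Flow assignment:
  0 → 1: 8/8
  1 → 2: 8/8
  2 → 11: 8/9
  11 → 12: 8/12
  12 → 13: 8/14
  13 → 14: 8/19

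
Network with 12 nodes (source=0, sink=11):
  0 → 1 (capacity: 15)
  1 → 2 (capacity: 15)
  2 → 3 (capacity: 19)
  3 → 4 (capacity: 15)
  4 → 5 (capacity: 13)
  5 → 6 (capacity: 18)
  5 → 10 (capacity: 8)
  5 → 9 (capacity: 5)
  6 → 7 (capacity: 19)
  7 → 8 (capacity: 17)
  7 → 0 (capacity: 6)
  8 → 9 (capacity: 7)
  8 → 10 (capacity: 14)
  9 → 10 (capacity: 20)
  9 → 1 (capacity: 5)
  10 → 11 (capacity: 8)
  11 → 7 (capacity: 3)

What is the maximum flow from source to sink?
Maximum flow = 8

Max flow: 8

Flow assignment:
  0 → 1: 8/15
  1 → 2: 13/15
  2 → 3: 13/19
  3 → 4: 13/15
  4 → 5: 13/13
  5 → 10: 8/8
  5 → 9: 5/5
  9 → 1: 5/5
  10 → 11: 8/8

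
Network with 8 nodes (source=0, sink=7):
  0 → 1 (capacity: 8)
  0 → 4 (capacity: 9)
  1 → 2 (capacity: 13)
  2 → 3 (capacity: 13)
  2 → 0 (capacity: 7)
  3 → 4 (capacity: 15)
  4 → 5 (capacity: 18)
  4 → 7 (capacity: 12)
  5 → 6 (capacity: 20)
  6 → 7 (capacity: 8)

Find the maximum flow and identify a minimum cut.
Max flow = 17, Min cut edges: (0,1), (0,4)

Maximum flow: 17
Minimum cut: (0,1), (0,4)
Partition: S = [0], T = [1, 2, 3, 4, 5, 6, 7]

Max-flow min-cut theorem verified: both equal 17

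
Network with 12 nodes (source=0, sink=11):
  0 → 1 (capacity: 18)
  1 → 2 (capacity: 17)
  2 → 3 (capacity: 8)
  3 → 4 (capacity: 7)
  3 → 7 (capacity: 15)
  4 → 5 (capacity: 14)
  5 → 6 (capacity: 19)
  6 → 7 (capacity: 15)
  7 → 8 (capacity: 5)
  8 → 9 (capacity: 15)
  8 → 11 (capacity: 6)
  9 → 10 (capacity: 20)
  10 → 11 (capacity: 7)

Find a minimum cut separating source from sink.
Min cut value = 5, edges: (7,8)

Min cut value: 5
Partition: S = [0, 1, 2, 3, 4, 5, 6, 7], T = [8, 9, 10, 11]
Cut edges: (7,8)

By max-flow min-cut theorem, max flow = min cut = 5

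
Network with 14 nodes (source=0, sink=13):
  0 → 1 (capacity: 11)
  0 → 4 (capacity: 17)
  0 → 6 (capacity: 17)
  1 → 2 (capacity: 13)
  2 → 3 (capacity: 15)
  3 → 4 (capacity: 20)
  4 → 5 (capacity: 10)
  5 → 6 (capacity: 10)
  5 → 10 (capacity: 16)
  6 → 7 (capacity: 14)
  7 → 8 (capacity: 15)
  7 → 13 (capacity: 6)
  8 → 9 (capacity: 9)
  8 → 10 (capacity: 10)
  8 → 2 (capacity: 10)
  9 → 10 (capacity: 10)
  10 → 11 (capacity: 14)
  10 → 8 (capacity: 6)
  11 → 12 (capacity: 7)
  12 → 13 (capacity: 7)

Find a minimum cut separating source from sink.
Min cut value = 13, edges: (7,13), (12,13)

Min cut value: 13
Partition: S = [0, 1, 2, 3, 4, 5, 6, 7, 8, 9, 10, 11, 12], T = [13]
Cut edges: (7,13), (12,13)

By max-flow min-cut theorem, max flow = min cut = 13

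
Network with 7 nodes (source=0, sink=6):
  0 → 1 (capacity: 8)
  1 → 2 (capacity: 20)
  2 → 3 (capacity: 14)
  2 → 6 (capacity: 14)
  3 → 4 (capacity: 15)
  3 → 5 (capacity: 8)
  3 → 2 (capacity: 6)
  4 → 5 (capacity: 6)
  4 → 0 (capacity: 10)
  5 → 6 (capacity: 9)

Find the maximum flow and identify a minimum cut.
Max flow = 8, Min cut edges: (0,1)

Maximum flow: 8
Minimum cut: (0,1)
Partition: S = [0], T = [1, 2, 3, 4, 5, 6]

Max-flow min-cut theorem verified: both equal 8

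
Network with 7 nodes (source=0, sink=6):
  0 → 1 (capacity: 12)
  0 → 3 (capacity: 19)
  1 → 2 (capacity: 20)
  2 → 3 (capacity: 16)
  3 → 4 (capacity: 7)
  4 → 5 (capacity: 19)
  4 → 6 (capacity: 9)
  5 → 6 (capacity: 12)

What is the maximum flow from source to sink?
Maximum flow = 7

Max flow: 7

Flow assignment:
  0 → 1: 7/12
  1 → 2: 7/20
  2 → 3: 7/16
  3 → 4: 7/7
  4 → 6: 7/9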